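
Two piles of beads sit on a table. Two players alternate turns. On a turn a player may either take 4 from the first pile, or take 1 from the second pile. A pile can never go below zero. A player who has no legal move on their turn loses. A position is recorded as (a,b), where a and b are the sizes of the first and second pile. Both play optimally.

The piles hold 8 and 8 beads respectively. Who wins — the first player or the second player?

Use the standard recursion: the mover loses at a terminal position; elsewhere, the mover wins exactly when some move hands the opponent an L position.
No move ever increases a pile, so every position that can arise here has a ≤ 8 and b ≤ 8; it is enough to label the cells with 0 ≤ a ≤ 8 and 0 ≤ b ≤ 8.
Every move lowers a or b (never raises either), so fill the grid row by row in increasing a, and left to right within a row: each cell's successors are then already labelled.
      b=0  b=1  b=2  b=3  b=4  b=5  b=6  b=7  b=8
a=0:    L    W    L    W    L    W    L    W    L
a=1:    L    W    L    W    L    W    L    W    L
a=2:    L    W    L    W    L    W    L    W    L
a=3:    L    W    L    W    L    W    L    W    L
a=4:    W    L    W    L    W    L    W    L    W
a=5:    W    L    W    L    W    L    W    L    W
a=6:    W    L    W    L    W    L    W    L    W
a=7:    W    L    W    L    W    L    W    L    W
a=8:    L    W    L    W    L    W    L    W    L
Cells with no legal move (terminal, hence L): (0,0), (1,0), (2,0), (3,0).
The remaining L cells, each justified by listing all of its moves:
(0,2): L (sole option (0,1)(W) is W)
(0,4): L (sole option (0,3)(W) is W)
(0,6): L (sole option (0,5)(W) is W)
(0,8): L (sole option (0,7)(W) is W)
(1,2): L (sole option (1,1)(W) is W)
(1,4): L (sole option (1,3)(W) is W)
(1,6): L (sole option (1,5)(W) is W)
(1,8): L (sole option (1,7)(W) is W)
(2,2): L (sole option (2,1)(W) is W)
(2,4): L (sole option (2,3)(W) is W)
(2,6): L (sole option (2,5)(W) is W)
(2,8): L (sole option (2,7)(W) is W)
(3,2): L (sole option (3,1)(W) is W)
(3,4): L (sole option (3,3)(W) is W)
(3,6): L (sole option (3,5)(W) is W)
(3,8): L (sole option (3,7)(W) is W)
(4,1): L (options (0,1)(W), (4,0)(W) are all W)
(4,3): L (options (0,3)(W), (4,2)(W) are all W)
(4,5): L (options (0,5)(W), (4,4)(W) are all W)
(4,7): L (options (0,7)(W), (4,6)(W) are all W)
(5,1): L (options (1,1)(W), (5,0)(W) are all W)
(5,3): L (options (1,3)(W), (5,2)(W) are all W)
(5,5): L (options (1,5)(W), (5,4)(W) are all W)
(5,7): L (options (1,7)(W), (5,6)(W) are all W)
(6,1): L (options (2,1)(W), (6,0)(W) are all W)
(6,3): L (options (2,3)(W), (6,2)(W) are all W)
(6,5): L (options (2,5)(W), (6,4)(W) are all W)
(6,7): L (options (2,7)(W), (6,6)(W) are all W)
(7,1): L (options (3,1)(W), (7,0)(W) are all W)
(7,3): L (options (3,3)(W), (7,2)(W) are all W)
(7,5): L (options (3,5)(W), (7,4)(W) are all W)
(7,7): L (options (3,7)(W), (7,6)(W) are all W)
(8,0): L (sole option (4,0)(W) is W)
(8,2): L (options (4,2)(W), (8,1)(W) are all W)
(8,4): L (options (4,4)(W), (8,3)(W) are all W)
(8,6): L (options (4,6)(W), (8,5)(W) are all W)
(8,8): L (options (4,8)(W), (8,7)(W) are all W)
Every other cell has at least one move into one of the L cells above, so it is W.
Every move from (8,8) reaches a W position, so the mover loses.

The second player wins.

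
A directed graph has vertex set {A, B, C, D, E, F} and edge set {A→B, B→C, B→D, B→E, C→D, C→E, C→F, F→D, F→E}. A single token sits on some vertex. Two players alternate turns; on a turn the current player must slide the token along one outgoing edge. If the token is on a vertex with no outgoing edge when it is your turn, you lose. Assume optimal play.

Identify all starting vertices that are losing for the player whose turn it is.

A, D, E

Classify positions by backward induction: terminal positions (no move available) are L. From any other position, the mover wins iff some move reaches an L.
Every edge goes from a vertex to one that appears earlier in the order E, D, F, C, B, A, so processing vertices in that order labels each vertex after all of its successors.
E: no outgoing edge → L
D: no outgoing edge → L
F: can move to D, which is L ⇒ W
C: can move to D, which is L ⇒ W
B: can move to D, which is L ⇒ W
A: the only move is to B(W), a W ⇒ L
Reading off the rows marked L gives the requested list; there are 3 such vertices.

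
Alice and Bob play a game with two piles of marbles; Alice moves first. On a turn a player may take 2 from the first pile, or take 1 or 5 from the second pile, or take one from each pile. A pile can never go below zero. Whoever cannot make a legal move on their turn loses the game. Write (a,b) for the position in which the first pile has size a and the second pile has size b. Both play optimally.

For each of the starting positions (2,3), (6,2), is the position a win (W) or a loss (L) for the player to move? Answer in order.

(2,3): W, (6,2): L

Use the standard recursion: the mover loses at a terminal position; elsewhere, the mover wins exactly when some move hands the opponent an L position.
No move ever increases a pile, so every position that can arise here has a ≤ 6 and b ≤ 3; it is enough to label the cells with 0 ≤ a ≤ 6 and 0 ≤ b ≤ 3.
Every move lowers a or b (never raises either), so fill the grid row by row in increasing a, and left to right within a row: each cell's successors are then already labelled.
      b=0  b=1  b=2  b=3
a=0:    L    W    L    W
a=1:    L    W    L    W
a=2:    W    W    W    W
a=3:    W    L    W    L
a=4:    L    W    W    L
a=5:    L    W    L    W
a=6:    W    W    L    W
Cells with no legal move (terminal, hence L): (0,0), (1,0).
The remaining L cells, each justified by listing all of its moves:
(0,2): L (sole option (0,1)(W) is W)
(1,2): L (options (1,1)(W), (0,1)(W) are all W)
(3,1): L (options (1,1)(W), (3,0)(W), (2,0)(W) are all W)
(3,3): L (options (1,3)(W), (3,2)(W), (2,2)(W) are all W)
(4,0): L (sole option (2,0)(W) is W)
(4,3): L (options (2,3)(W), (4,2)(W), (3,2)(W) are all W)
(5,0): L (sole option (3,0)(W) is W)
(5,2): L (options (3,2)(W), (5,1)(W), (4,1)(W) are all W)
(6,2): L (options (4,2)(W), (6,1)(W), (5,1)(W) are all W)
Every other cell has at least one move into one of the L cells above, so it is W.
(2,3): the move to (1,2) reaches an L cell, so W
(6,2): one of the L cells justified above, so L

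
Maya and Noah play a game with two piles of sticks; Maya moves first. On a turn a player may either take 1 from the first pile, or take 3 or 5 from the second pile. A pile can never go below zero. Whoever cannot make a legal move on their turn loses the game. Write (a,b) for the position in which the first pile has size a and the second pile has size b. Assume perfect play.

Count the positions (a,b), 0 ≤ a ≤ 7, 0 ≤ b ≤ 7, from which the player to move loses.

Work bottom-up. With no move the player to move loses. Otherwise the position is W if at least one move leads to an L position for the opponent, and L if every move leads to a W.
Every move lowers a or b (never raises either), so fill the grid row by row in increasing a, and left to right within a row: each cell's successors are then already labelled.
      b=0  b=1  b=2  b=3  b=4  b=5  b=6  b=7
a=0:    L    L    L    W    W    W    W    W
a=1:    W    W    W    L    L    L    W    W
a=2:    L    L    L    W    W    W    W    W
a=3:    W    W    W    L    L    L    W    W
a=4:    L    L    L    W    W    W    W    W
a=5:    W    W    W    L    L    L    W    W
a=6:    L    L    L    W    W    W    W    W
a=7:    W    W    W    L    L    L    W    W
Cells with no legal move (terminal, hence L): (0,0), (0,1), (0,2).
The remaining L cells, each justified by listing all of its moves:
(1,3): L (options (0,3)(W), (1,0)(W) are all W)
(1,4): L (options (0,4)(W), (1,1)(W) are all W)
(1,5): L (options (0,5)(W), (1,2)(W), (1,0)(W) are all W)
(2,0): L (sole option (1,0)(W) is W)
(2,1): L (sole option (1,1)(W) is W)
(2,2): L (sole option (1,2)(W) is W)
(3,3): L (options (2,3)(W), (3,0)(W) are all W)
(3,4): L (options (2,4)(W), (3,1)(W) are all W)
(3,5): L (options (2,5)(W), (3,2)(W), (3,0)(W) are all W)
(4,0): L (sole option (3,0)(W) is W)
(4,1): L (sole option (3,1)(W) is W)
(4,2): L (sole option (3,2)(W) is W)
(5,3): L (options (4,3)(W), (5,0)(W) are all W)
(5,4): L (options (4,4)(W), (5,1)(W) are all W)
(5,5): L (options (4,5)(W), (5,2)(W), (5,0)(W) are all W)
(6,0): L (sole option (5,0)(W) is W)
(6,1): L (sole option (5,1)(W) is W)
(6,2): L (sole option (5,2)(W) is W)
(7,3): L (options (6,3)(W), (7,0)(W) are all W)
(7,4): L (options (6,4)(W), (7,1)(W) are all W)
(7,5): L (options (6,5)(W), (7,2)(W), (7,0)(W) are all W)
Every other cell has at least one move into one of the L cells above, so it is W.
L cells per row: a=0: 3, a=1: 3, a=2: 3, a=3: 3, a=4: 3, a=5: 3, a=6: 3, a=7: 3; total 24.

24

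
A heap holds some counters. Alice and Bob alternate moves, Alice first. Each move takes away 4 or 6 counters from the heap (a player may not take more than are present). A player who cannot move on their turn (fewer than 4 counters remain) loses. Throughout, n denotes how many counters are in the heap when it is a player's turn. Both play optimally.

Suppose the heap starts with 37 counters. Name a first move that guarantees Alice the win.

Remove 4, leaving 33.

Build the W/L table. Terminal = L. A non-terminal position is W if it has a move to some L; otherwise it is L.
n=0: no move → L
n=1: no move → L
n=2: no move → L
n=3: no move → L
n=4: can move to 0, which is L ⇒ W
n=5: can move to 1, which is L ⇒ W
n=6: can move to 2, which is L ⇒ W
n=7: can move to 3, which is L ⇒ W
n=8: can move to 2, which is L ⇒ W
n=9: can move to 3, which is L ⇒ W
n=10: moves to 6(W), 4(W); every one is W ⇒ L
n=11: moves to 7(W), 5(W); every one is W ⇒ L
n=12: moves to 8(W), 6(W); every one is W ⇒ L
n=13: moves to 9(W), 7(W); every one is W ⇒ L
n=14: can move to 10, which is L ⇒ W
n=15: can move to 11, which is L ⇒ W
n=16: can move to 12, which is L ⇒ W
n=17: can move to 13, which is L ⇒ W
n=18: can move to 12, which is L ⇒ W
n=19: can move to 13, which is L ⇒ W
n=20: moves to 16(W), 14(W); every one is W ⇒ L
n=21: moves to 17(W), 15(W); every one is W ⇒ L
n=22: moves to 18(W), 16(W); every one is W ⇒ L
n=23: moves to 19(W), 17(W); every one is W ⇒ L
n=24: can move to 20, which is L ⇒ W
n=25: can move to 21, which is L ⇒ W
n=26: can move to 22, which is L ⇒ W
n=27: can move to 23, which is L ⇒ W
n=28: can move to 22, which is L ⇒ W
n=29: can move to 23, which is L ⇒ W
n=30: moves to 26(W), 24(W); every one is W ⇒ L
n=31: moves to 27(W), 25(W); every one is W ⇒ L
n=32: moves to 28(W), 26(W); every one is W ⇒ L
n=33: moves to 29(W), 27(W); every one is W ⇒ L
n=34: can move to 30, which is L ⇒ W
n=35: can move to 31, which is L ⇒ W
n=36: can move to 32, which is L ⇒ W
n=37: can move to 33, which is L ⇒ W
From 37, the L positions reachable in one move are: 33, 31. Any move reaching one of these is winning.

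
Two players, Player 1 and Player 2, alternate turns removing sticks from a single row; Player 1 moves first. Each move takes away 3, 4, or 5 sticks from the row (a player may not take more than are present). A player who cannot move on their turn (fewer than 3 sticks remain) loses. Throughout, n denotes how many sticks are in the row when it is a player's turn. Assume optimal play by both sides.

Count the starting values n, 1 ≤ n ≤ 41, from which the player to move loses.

16

Use the standard recursion: the mover loses at a terminal position; elsewhere, the mover wins exactly when some move hands the opponent an L position.
n=0: no move → L
n=1: no move → L
n=2: no move → L
n=3: W (go to 0, an L position)
n=4: W (go to 1, an L position)
n=5: W (go to 2, an L position)
n=6: W (go to 2, an L position)
n=7: W (go to 2, an L position)
n=8: L (options 5(W), 4(W), 3(W) are all W)
n=9: L (options 6(W), 5(W), 4(W) are all W)
n=10: L (options 7(W), 6(W), 5(W) are all W)
n=11: W (go to 8, an L position)
n=12: W (go to 9, an L position)
n=13: W (go to 10, an L position)
n=14: W (go to 10, an L position)
n=15: W (go to 10, an L position)
n=16: L (options 13(W), 12(W), 11(W) are all W)
n=17: L (options 14(W), 13(W), 12(W) are all W)
n=18: L (options 15(W), 14(W), 13(W) are all W)
n=19: W (go to 16, an L position)
n=20: W (go to 17, an L position)
n=21: W (go to 18, an L position)
n=22: W (go to 18, an L position)
n=23: W (go to 18, an L position)
n=24: L (options 21(W), 20(W), 19(W) are all W)
n=25: L (options 22(W), 21(W), 20(W) are all W)
n=26: L (options 23(W), 22(W), 21(W) are all W)
n=27: W (go to 24, an L position)
n=28: W (go to 25, an L position)
n=29: W (go to 26, an L position)
n=30: W (go to 26, an L position)
n=31: W (go to 26, an L position)
n=32: L (options 29(W), 28(W), 27(W) are all W)
n=33: L (options 30(W), 29(W), 28(W) are all W)
n=34: L (options 31(W), 30(W), 29(W) are all W)
n=35: W (go to 32, an L position)
n=36: W (go to 33, an L position)
n=37: W (go to 34, an L position)
n=38: W (go to 34, an L position)
n=39: W (go to 34, an L position)
n=40: L (options 37(W), 36(W), 35(W) are all W)
n=41: L (options 38(W), 37(W), 36(W) are all W)
L entries with 1 ≤ n ≤ 41 (n=0 is outside the asked range and is not counted): n = 1, 2, 8, 9, 10, 16, 17, 18, 24, 25, 26, 32, 33, 34, 40, 41; that makes 16.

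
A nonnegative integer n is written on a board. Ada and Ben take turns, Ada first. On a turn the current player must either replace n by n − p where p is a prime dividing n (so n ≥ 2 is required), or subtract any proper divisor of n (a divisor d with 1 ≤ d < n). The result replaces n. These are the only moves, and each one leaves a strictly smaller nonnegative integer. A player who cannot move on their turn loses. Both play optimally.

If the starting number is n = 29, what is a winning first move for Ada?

Move to 0.

Work bottom-up. With no move the player to move loses. Otherwise the position is W if at least one move leads to an L position for the opponent, and L if every move leads to a W.
n=0: no move → L
n=1: no move → L
n=2: reaches L-position 0 → W
n=3: reaches L-position 0 → W
n=4: only reaches 2(W), 3(W), all W → L
n=5: reaches L-position 0 → W
n=6: reaches L-position 4 → W
n=7: reaches L-position 0 → W
n=8: reaches L-position 4 → W
n=9: only reaches 6(W), 8(W), all W → L
n=10: reaches L-position 9 → W
n=11: reaches L-position 0 → W
n=12: reaches L-position 9 → W
n=13: reaches L-position 0 → W
n=14: only reaches 7(W), 12(W), 13(W), all W → L
n=15: reaches L-position 14 → W
n=16: reaches L-position 14 → W
n=17: reaches L-position 0 → W
n=18: reaches L-position 9 → W
n=19: reaches L-position 0 → W
n=20: only reaches 10(W), 15(W), 16(W), 18(W), 19(W), all W → L
n=21: reaches L-position 14 → W
n=22: reaches L-position 20 → W
n=23: reaches L-position 0 → W
n=24: reaches L-position 20 → W
n=25: reaches L-position 20 → W
n=26: only reaches 13(W), 24(W), 25(W), all W → L
n=27: reaches L-position 26 → W
n=28: reaches L-position 14 → W
n=29: reaches L-position 0 → W
From 29, the L positions reachable in one move are: 0.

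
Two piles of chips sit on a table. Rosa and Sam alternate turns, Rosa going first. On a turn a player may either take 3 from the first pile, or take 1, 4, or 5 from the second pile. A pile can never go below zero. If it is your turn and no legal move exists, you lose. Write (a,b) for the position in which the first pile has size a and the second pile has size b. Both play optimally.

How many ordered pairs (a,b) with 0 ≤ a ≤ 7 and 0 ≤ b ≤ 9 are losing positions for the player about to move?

24

Compute win/loss labels from the base case upward. A position with no move is L. Any other position is W if it can reach an L in one move, else L.
Every move lowers a or b (never raises either), so fill the grid row by row in increasing a, and left to right within a row: each cell's successors are then already labelled.
      b=0  b=1  b=2  b=3  b=4  b=5  b=6  b=7  b=8  b=9
a=0:    L    W    L    W    W    W    W    W    L    W
a=1:    L    W    L    W    W    W    W    W    L    W
a=2:    L    W    L    W    W    W    W    W    L    W
a=3:    W    L    W    L    W    W    W    W    W    L
a=4:    W    L    W    L    W    W    W    W    W    L
a=5:    W    L    W    L    W    W    W    W    W    L
a=6:    L    W    L    W    W    W    W    W    L    W
a=7:    L    W    L    W    W    W    W    W    L    W
Cells with no legal move (terminal, hence L): (0,0), (1,0), (2,0).
The remaining L cells, each justified by listing all of its moves:
(0,2): only reaches (0,1)(W), which is W → L
(0,8): only reaches (0,7)(W), (0,4)(W), (0,3)(W), all W → L
(1,2): only reaches (1,1)(W), which is W → L
(1,8): only reaches (1,7)(W), (1,4)(W), (1,3)(W), all W → L
(2,2): only reaches (2,1)(W), which is W → L
(2,8): only reaches (2,7)(W), (2,4)(W), (2,3)(W), all W → L
(3,1): only reaches (0,1)(W), (3,0)(W), all W → L
(3,3): only reaches (0,3)(W), (3,2)(W), all W → L
(3,9): only reaches (0,9)(W), (3,8)(W), (3,5)(W), (3,4)(W), all W → L
(4,1): only reaches (1,1)(W), (4,0)(W), all W → L
(4,3): only reaches (1,3)(W), (4,2)(W), all W → L
(4,9): only reaches (1,9)(W), (4,8)(W), (4,5)(W), (4,4)(W), all W → L
(5,1): only reaches (2,1)(W), (5,0)(W), all W → L
(5,3): only reaches (2,3)(W), (5,2)(W), all W → L
(5,9): only reaches (2,9)(W), (5,8)(W), (5,5)(W), (5,4)(W), all W → L
(6,0): only reaches (3,0)(W), which is W → L
(6,2): only reaches (3,2)(W), (6,1)(W), all W → L
(6,8): only reaches (3,8)(W), (6,7)(W), (6,4)(W), (6,3)(W), all W → L
(7,0): only reaches (4,0)(W), which is W → L
(7,2): only reaches (4,2)(W), (7,1)(W), all W → L
(7,8): only reaches (4,8)(W), (7,7)(W), (7,4)(W), (7,3)(W), all W → L
Every other cell has at least one move into one of the L cells above, so it is W.
L cells per row: a=0: 3, a=1: 3, a=2: 3, a=3: 3, a=4: 3, a=5: 3, a=6: 3, a=7: 3; total 24.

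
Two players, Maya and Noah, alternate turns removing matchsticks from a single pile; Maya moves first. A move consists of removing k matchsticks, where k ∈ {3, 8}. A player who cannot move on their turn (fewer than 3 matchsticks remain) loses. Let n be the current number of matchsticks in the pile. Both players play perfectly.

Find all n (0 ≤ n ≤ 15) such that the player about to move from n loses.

0, 1, 2, 6, 7, 11, 12, 13

Positions with no move are L. A position that does have a move is losing for the player to move precisely when every available move leads to a winning position for the opponent. Fill in the labels:
n=0: no move → L
n=1: no move → L
n=2: no move → L
n=3: W (go to 0, an L position)
n=4: W (go to 1, an L position)
n=5: W (go to 2, an L position)
n=6: L (sole option 3(W) is W)
n=7: L (sole option 4(W) is W)
n=8: W (go to 0, an L position)
n=9: W (go to 6, an L position)
n=10: W (go to 7, an L position)
n=11: L (options 8(W), 3(W) are all W)
n=12: L (options 9(W), 4(W) are all W)
n=13: L (options 10(W), 5(W) are all W)
n=14: W (go to 11, an L position)
n=15: W (go to 12, an L position)
The losing starting values of n are exactly the entries labelled L in this table (8 of them).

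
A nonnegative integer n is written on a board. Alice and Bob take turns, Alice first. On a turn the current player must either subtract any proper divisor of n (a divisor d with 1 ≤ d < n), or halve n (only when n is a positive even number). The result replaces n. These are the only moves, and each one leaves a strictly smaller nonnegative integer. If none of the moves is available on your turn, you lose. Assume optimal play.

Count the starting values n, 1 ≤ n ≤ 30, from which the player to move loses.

15

Classify positions by backward induction: terminal positions (no move available) are L. From any other position, the mover wins iff some move reaches an L.
n=0: no move → L
n=1: no move → L
n=2: reaches L-position 1 → W
n=3: only reaches 2(W), which is W → L
n=4: reaches L-position 3 → W
n=5: only reaches 4(W), which is W → L
n=6: reaches L-position 3 → W
n=7: only reaches 6(W), which is W → L
n=8: reaches L-position 7 → W
n=9: only reaches 6(W), 8(W), all W → L
n=10: reaches L-position 5 → W
n=11: only reaches 10(W), which is W → L
n=12: reaches L-position 9 → W
n=13: only reaches 12(W), which is W → L
n=14: reaches L-position 7 → W
n=15: only reaches 10(W), 12(W), 14(W), all W → L
n=16: reaches L-position 15 → W
n=17: only reaches 16(W), which is W → L
n=18: reaches L-position 9 → W
n=19: only reaches 18(W), which is W → L
n=20: reaches L-position 15 → W
n=21: only reaches 14(W), 18(W), 20(W), all W → L
n=22: reaches L-position 11 → W
n=23: only reaches 22(W), which is W → L
n=24: reaches L-position 21 → W
n=25: only reaches 20(W), 24(W), all W → L
n=26: reaches L-position 13 → W
n=27: only reaches 18(W), 24(W), 26(W), all W → L
n=28: reaches L-position 21 → W
n=29: only reaches 28(W), which is W → L
n=30: reaches L-position 15 → W
L entries with 1 ≤ n ≤ 30 (n=0 is outside the asked range and is not counted): n = 1, 3, 5, 7, 9, 11, 13, 15, 17, 19, 21, 23, 25, 27, 29; that makes 15.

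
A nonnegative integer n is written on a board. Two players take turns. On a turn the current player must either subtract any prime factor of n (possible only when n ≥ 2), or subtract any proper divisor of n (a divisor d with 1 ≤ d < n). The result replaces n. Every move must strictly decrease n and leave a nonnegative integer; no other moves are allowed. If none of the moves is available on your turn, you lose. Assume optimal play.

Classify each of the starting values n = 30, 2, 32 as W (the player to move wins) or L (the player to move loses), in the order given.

Build the W/L table. Terminal = L. A non-terminal position is W if it has a move to some L; otherwise it is L.
n=0: no move → L
n=1: no move → L
n=2: →0(L), so W
n=3: →0(L), so W
n=4: →2(W), 3(W) — all W, so L
n=5: →0(L), so W
n=6: →4(L), so W
n=7: →0(L), so W
n=8: →4(L), so W
n=9: →6(W), 8(W) — all W, so L
n=10: →9(L), so W
n=11: →0(L), so W
n=12: →9(L), so W
n=13: →0(L), so W
n=14: →7(W), 12(W), 13(W) — all W, so L
n=15: →14(L), so W
n=16: →14(L), so W
n=17: →0(L), so W
n=18: →9(L), so W
n=19: →0(L), so W
n=20: →10(W), 15(W), 16(W), 18(W), 19(W) — all W, so L
n=21: →14(L), so W
n=22: →20(L), so W
n=23: →0(L), so W
n=24: →20(L), so W
n=25: →20(L), so W
n=26: →13(W), 24(W), 25(W) — all W, so L
n=27: →26(L), so W
n=28: →14(L), so W
n=29: →0(L), so W
n=30: →20(L), so W
n=31: →0(L), so W
n=32: →16(W), 24(W), 28(W), 30(W), 31(W) — all W, so L

30: W, 2: W, 32: L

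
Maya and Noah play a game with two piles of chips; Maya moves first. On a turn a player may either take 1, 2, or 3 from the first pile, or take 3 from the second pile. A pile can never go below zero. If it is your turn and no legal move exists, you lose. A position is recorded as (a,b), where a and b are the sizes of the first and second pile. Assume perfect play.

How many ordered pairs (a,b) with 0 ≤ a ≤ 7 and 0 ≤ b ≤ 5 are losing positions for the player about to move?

12

Use the standard recursion: the mover loses at a terminal position; elsewhere, the mover wins exactly when some move hands the opponent an L position.
Every move lowers a or b (never raises either), so fill the grid row by row in increasing a, and left to right within a row: each cell's successors are then already labelled.
      b=0  b=1  b=2  b=3  b=4  b=5
a=0:    L    L    L    W    W    W
a=1:    W    W    W    L    L    L
a=2:    W    W    W    W    W    W
a=3:    W    W    W    W    W    W
a=4:    L    L    L    W    W    W
a=5:    W    W    W    L    L    L
a=6:    W    W    W    W    W    W
a=7:    W    W    W    W    W    W
Cells with no legal move (terminal, hence L): (0,0), (0,1), (0,2).
The remaining L cells, each justified by listing all of its moves:
(1,3): only reaches (0,3)(W), (1,0)(W), all W → L
(1,4): only reaches (0,4)(W), (1,1)(W), all W → L
(1,5): only reaches (0,5)(W), (1,2)(W), all W → L
(4,0): only reaches (3,0)(W), (2,0)(W), (1,0)(W), all W → L
(4,1): only reaches (3,1)(W), (2,1)(W), (1,1)(W), all W → L
(4,2): only reaches (3,2)(W), (2,2)(W), (1,2)(W), all W → L
(5,3): only reaches (4,3)(W), (3,3)(W), (2,3)(W), (5,0)(W), all W → L
(5,4): only reaches (4,4)(W), (3,4)(W), (2,4)(W), (5,1)(W), all W → L
(5,5): only reaches (4,5)(W), (3,5)(W), (2,5)(W), (5,2)(W), all W → L
Every other cell has at least one move into one of the L cells above, so it is W.
L cells per row: a=0: 3, a=1: 3, a=2: 0, a=3: 0, a=4: 3, a=5: 3, a=6: 0, a=7: 0; total 12.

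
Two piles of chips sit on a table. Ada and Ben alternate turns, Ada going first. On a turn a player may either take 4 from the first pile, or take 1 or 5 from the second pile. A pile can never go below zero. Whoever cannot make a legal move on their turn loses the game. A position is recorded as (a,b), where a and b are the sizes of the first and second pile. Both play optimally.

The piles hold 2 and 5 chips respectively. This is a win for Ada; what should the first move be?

Move to (2,4).

Positions with no move are L. A position that does have a move is losing for the player to move precisely when every available move leads to a winning position for the opponent. Fill in the labels:
No move ever increases a pile, so every position that can arise here has a ≤ 2 and b ≤ 5; it is enough to label the cells with 0 ≤ a ≤ 2 and 0 ≤ b ≤ 5.
Every move lowers a or b (never raises either), so fill the grid row by row in increasing a, and left to right within a row: each cell's successors are then already labelled.
      b=0  b=1  b=2  b=3  b=4  b=5
a=0:    L    W    L    W    L    W
a=1:    L    W    L    W    L    W
a=2:    L    W    L    W    L    W
Cells with no legal move (terminal, hence L): (0,0), (1,0), (2,0).
The remaining L cells, each justified by listing all of its moves:
(0,2): the only move is to (0,1)(W), a W ⇒ L
(0,4): the only move is to (0,3)(W), a W ⇒ L
(1,2): the only move is to (1,1)(W), a W ⇒ L
(1,4): the only move is to (1,3)(W), a W ⇒ L
(2,2): the only move is to (2,1)(W), a W ⇒ L
(2,4): the only move is to (2,3)(W), a W ⇒ L
Every other cell has at least one move into one of the L cells above, so it is W.
From (2,5), the L positions reachable in one move are: (2,4), (2,0). Any move reaching one of these is winning.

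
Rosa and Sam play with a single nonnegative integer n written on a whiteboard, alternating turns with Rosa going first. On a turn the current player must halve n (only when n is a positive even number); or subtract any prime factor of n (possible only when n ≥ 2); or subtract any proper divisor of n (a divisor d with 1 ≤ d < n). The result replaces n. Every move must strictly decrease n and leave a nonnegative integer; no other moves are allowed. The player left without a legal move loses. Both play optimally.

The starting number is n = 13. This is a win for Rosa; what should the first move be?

Move to 0.

Build the W/L table. Terminal = L. A non-terminal position is W if it has a move to some L; otherwise it is L.
n=0: no move → L
n=1: no move → L
n=2: can move to 0, which is L ⇒ W
n=3: can move to 0, which is L ⇒ W
n=4: moves to 2(W), 3(W); every one is W ⇒ L
n=5: can move to 0, which is L ⇒ W
n=6: can move to 4, which is L ⇒ W
n=7: can move to 0, which is L ⇒ W
n=8: can move to 4, which is L ⇒ W
n=9: moves to 6(W), 8(W); every one is W ⇒ L
n=10: can move to 9, which is L ⇒ W
n=11: can move to 0, which is L ⇒ W
n=12: can move to 9, which is L ⇒ W
n=13: can move to 0, which is L ⇒ W
From 13, the L positions reachable in one move are: 0.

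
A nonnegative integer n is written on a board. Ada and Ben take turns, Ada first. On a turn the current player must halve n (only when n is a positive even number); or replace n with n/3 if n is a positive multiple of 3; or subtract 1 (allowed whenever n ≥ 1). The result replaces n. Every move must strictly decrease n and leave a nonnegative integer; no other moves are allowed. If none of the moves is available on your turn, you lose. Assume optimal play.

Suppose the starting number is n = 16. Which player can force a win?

Ben wins.

Use the standard recursion: the mover loses at a terminal position; elsewhere, the mover wins exactly when some move hands the opponent an L position.
n=0: no move → L
n=1: can move to 0, which is L ⇒ W
n=2: the only move is to 1(W), a W ⇒ L
n=3: can move to 2, which is L ⇒ W
n=4: can move to 2, which is L ⇒ W
n=5: the only move is to 4(W), a W ⇒ L
n=6: can move to 2, which is L ⇒ W
n=7: the only move is to 6(W), a W ⇒ L
n=8: can move to 7, which is L ⇒ W
n=9: moves to 3(W), 8(W); every one is W ⇒ L
n=10: can move to 5, which is L ⇒ W
n=11: the only move is to 10(W), a W ⇒ L
n=12: can move to 11, which is L ⇒ W
n=13: the only move is to 12(W), a W ⇒ L
n=14: can move to 7, which is L ⇒ W
n=15: can move to 5, which is L ⇒ W
n=16: moves to 8(W), 15(W); every one is W ⇒ L
Every move from 16 reaches a W position, so the mover loses.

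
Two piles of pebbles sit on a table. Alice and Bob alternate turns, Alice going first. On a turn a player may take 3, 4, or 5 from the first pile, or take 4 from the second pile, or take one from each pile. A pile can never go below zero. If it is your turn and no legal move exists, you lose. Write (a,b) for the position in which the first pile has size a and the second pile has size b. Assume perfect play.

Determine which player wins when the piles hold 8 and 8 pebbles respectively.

Work bottom-up. With no move the player to move loses. Otherwise the position is W if at least one move leads to an L position for the opponent, and L if every move leads to a W.
No move ever increases a pile, so every position that can arise here has a ≤ 8 and b ≤ 8; it is enough to label the cells with 0 ≤ a ≤ 8 and 0 ≤ b ≤ 8.
Every move lowers a or b (never raises either), so fill the grid row by row in increasing a, and left to right within a row: each cell's successors are then already labelled.
      b=0  b=1  b=2  b=3  b=4  b=5  b=6  b=7  b=8
a=0:    L    L    L    L    W    W    W    W    L
a=1:    L    W    W    W    W    L    L    L    L
a=2:    L    W    L    L    W    L    W    W    W
a=3:    W    W    W    W    W    L    W    L    W
a=4:    W    W    W    W    L    W    W    W    W
a=5:    W    W    W    W    L    W    W    W    W
a=6:    W    L    W    W    L    W    W    W    W
a=7:    W    L    W    W    W    W    L    W    L
a=8:    L    L    W    L    W    W    L    W    L
Cells with no legal move (terminal, hence L): (0,0), (0,1), (0,2), (0,3), (1,0), (2,0).
The remaining L cells, each justified by listing all of its moves:
(0,8): L (sole option (0,4)(W) is W)
(1,5): L (options (1,1)(W), (0,4)(W) are all W)
(1,6): L (options (1,2)(W), (0,5)(W) are all W)
(1,7): L (options (1,3)(W), (0,6)(W) are all W)
(1,8): L (options (1,4)(W), (0,7)(W) are all W)
(2,2): L (sole option (1,1)(W) is W)
(2,3): L (sole option (1,2)(W) is W)
(2,5): L (options (2,1)(W), (1,4)(W) are all W)
(3,5): L (options (0,5)(W), (3,1)(W), (2,4)(W) are all W)
(3,7): L (options (0,7)(W), (3,3)(W), (2,6)(W) are all W)
(4,4): L (options (1,4)(W), (0,4)(W), (4,0)(W), (3,3)(W) are all W)
(5,4): L (options (2,4)(W), (1,4)(W), (0,4)(W), (5,0)(W), (4,3)(W) are all W)
(6,1): L (options (3,1)(W), (2,1)(W), (1,1)(W), (5,0)(W) are all W)
(6,4): L (options (3,4)(W), (2,4)(W), (1,4)(W), (6,0)(W), (5,3)(W) are all W)
(7,1): L (options (4,1)(W), (3,1)(W), (2,1)(W), (6,0)(W) are all W)
(7,6): L (options (4,6)(W), (3,6)(W), (2,6)(W), (7,2)(W), (6,5)(W) are all W)
(7,8): L (options (4,8)(W), (3,8)(W), (2,8)(W), (7,4)(W), (6,7)(W) are all W)
(8,0): L (options (5,0)(W), (4,0)(W), (3,0)(W) are all W)
(8,1): L (options (5,1)(W), (4,1)(W), (3,1)(W), (7,0)(W) are all W)
(8,3): L (options (5,3)(W), (4,3)(W), (3,3)(W), (7,2)(W) are all W)
(8,6): L (options (5,6)(W), (4,6)(W), (3,6)(W), (8,2)(W), (7,5)(W) are all W)
(8,8): L (options (5,8)(W), (4,8)(W), (3,8)(W), (8,4)(W), (7,7)(W) are all W)
Every other cell has at least one move into one of the L cells above, so it is W.
Every move from (8,8) reaches a W position, so the mover loses.

Bob wins.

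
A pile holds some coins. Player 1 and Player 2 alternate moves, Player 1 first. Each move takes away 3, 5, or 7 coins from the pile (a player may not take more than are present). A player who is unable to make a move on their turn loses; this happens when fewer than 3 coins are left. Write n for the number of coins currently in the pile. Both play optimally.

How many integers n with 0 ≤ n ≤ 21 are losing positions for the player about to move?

8

Work bottom-up. With no move the player to move loses. Otherwise the position is W if at least one move leads to an L position for the opponent, and L if every move leads to a W.
n=0: no move → L
n=1: no move → L
n=2: no move → L
n=3: can move to 0, which is L ⇒ W
n=4: can move to 1, which is L ⇒ W
n=5: can move to 2, which is L ⇒ W
n=6: can move to 1, which is L ⇒ W
n=7: can move to 2, which is L ⇒ W
n=8: can move to 1, which is L ⇒ W
n=9: can move to 2, which is L ⇒ W
n=10: moves to 7(W), 5(W), 3(W); every one is W ⇒ L
n=11: moves to 8(W), 6(W), 4(W); every one is W ⇒ L
n=12: moves to 9(W), 7(W), 5(W); every one is W ⇒ L
n=13: can move to 10, which is L ⇒ W
n=14: can move to 11, which is L ⇒ W
n=15: can move to 12, which is L ⇒ W
n=16: can move to 11, which is L ⇒ W
n=17: can move to 12, which is L ⇒ W
n=18: can move to 11, which is L ⇒ W
n=19: can move to 12, which is L ⇒ W
n=20: moves to 17(W), 15(W), 13(W); every one is W ⇒ L
n=21: moves to 18(W), 16(W), 14(W); every one is W ⇒ L
L entries with 0 ≤ n ≤ 21: n = 0, 1, 2, 10, 11, 12, 20, 21; that makes 8.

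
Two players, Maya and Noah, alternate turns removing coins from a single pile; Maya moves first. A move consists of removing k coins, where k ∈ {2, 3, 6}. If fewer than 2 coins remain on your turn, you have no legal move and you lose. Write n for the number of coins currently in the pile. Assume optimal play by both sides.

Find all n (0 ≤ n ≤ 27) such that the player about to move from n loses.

Use the standard recursion: the mover loses at a terminal position; elsewhere, the mover wins exactly when some move hands the opponent an L position.
n=0: no move → L
n=1: no move → L
n=2: reaches L-position 0 → W
n=3: reaches L-position 1 → W
n=4: reaches L-position 1 → W
n=5: only reaches 3(W), 2(W), all W → L
n=6: reaches L-position 0 → W
n=7: reaches L-position 5 → W
n=8: reaches L-position 5 → W
n=9: only reaches 7(W), 6(W), 3(W), all W → L
n=10: only reaches 8(W), 7(W), 4(W), all W → L
n=11: reaches L-position 9 → W
n=12: reaches L-position 10 → W
n=13: reaches L-position 10 → W
n=14: only reaches 12(W), 11(W), 8(W), all W → L
n=15: reaches L-position 9 → W
n=16: reaches L-position 14 → W
n=17: reaches L-position 14 → W
n=18: only reaches 16(W), 15(W), 12(W), all W → L
n=19: only reaches 17(W), 16(W), 13(W), all W → L
n=20: reaches L-position 18 → W
n=21: reaches L-position 19 → W
n=22: reaches L-position 19 → W
n=23: only reaches 21(W), 20(W), 17(W), all W → L
n=24: reaches L-position 18 → W
n=25: reaches L-position 23 → W
n=26: reaches L-position 23 → W
n=27: only reaches 25(W), 24(W), 21(W), all W → L
The losing starting values of n are exactly the entries labelled L in this table (10 of them).

0, 1, 5, 9, 10, 14, 18, 19, 23, 27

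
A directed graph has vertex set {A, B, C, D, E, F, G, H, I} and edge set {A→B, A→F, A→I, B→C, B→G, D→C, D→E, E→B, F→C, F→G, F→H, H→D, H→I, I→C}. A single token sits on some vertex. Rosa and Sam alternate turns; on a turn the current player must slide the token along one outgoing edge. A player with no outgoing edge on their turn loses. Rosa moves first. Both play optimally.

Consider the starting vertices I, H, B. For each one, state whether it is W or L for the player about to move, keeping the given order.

Build the W/L table. Terminal = L. A non-terminal position is W if it has a move to some L; otherwise it is L.
Every edge goes from a vertex to one that appears earlier in the order G, C, B, I, E, D, H, F, A, so processing vertices in that order labels each vertex after all of its successors.
G: no outgoing edge → L
C: no outgoing edge → L
B: can move to C, which is L ⇒ W
I: can move to C, which is L ⇒ W
E: the only move is to B(W), a W ⇒ L
D: can move to E, which is L ⇒ W
H: moves to D(W), I(W); every one is W ⇒ L
F: can move to H, which is L ⇒ W
A: moves to F(W), I(W), B(W); every one is W ⇒ L

I: W, H: L, B: W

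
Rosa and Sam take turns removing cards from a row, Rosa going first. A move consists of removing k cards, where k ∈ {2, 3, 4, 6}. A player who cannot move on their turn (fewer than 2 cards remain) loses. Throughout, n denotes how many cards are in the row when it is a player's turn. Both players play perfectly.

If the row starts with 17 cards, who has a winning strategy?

Sam wins.

Build the W/L table. Terminal = L. A non-terminal position is W if it has a move to some L; otherwise it is L.
n=0: no move → L
n=1: no move → L
n=2: can move to 0, which is L ⇒ W
n=3: can move to 1, which is L ⇒ W
n=4: can move to 1, which is L ⇒ W
n=5: can move to 1, which is L ⇒ W
n=6: can move to 0, which is L ⇒ W
n=7: can move to 1, which is L ⇒ W
n=8: moves to 6(W), 5(W), 4(W), 2(W); every one is W ⇒ L
n=9: moves to 7(W), 6(W), 5(W), 3(W); every one is W ⇒ L
n=10: can move to 8, which is L ⇒ W
n=11: can move to 9, which is L ⇒ W
n=12: can move to 9, which is L ⇒ W
n=13: can move to 9, which is L ⇒ W
n=14: can move to 8, which is L ⇒ W
n=15: can move to 9, which is L ⇒ W
n=16: moves to 14(W), 13(W), 12(W), 10(W); every one is W ⇒ L
n=17: moves to 15(W), 14(W), 13(W), 11(W); every one is W ⇒ L
The starting position 17 is L: whatever Rosa does, the opponent receives a W position.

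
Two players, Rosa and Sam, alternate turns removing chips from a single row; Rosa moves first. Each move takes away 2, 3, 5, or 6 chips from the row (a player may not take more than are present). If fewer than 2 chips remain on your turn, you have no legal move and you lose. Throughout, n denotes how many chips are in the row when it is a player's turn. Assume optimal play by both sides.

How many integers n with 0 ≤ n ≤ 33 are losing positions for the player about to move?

10

Classify positions by backward induction: terminal positions (no move available) are L. From any other position, the mover wins iff some move reaches an L.
n=0: no move → L
n=1: no move → L
n=2: reaches L-position 0 → W
n=3: reaches L-position 1 → W
n=4: reaches L-position 1 → W
n=5: reaches L-position 0 → W
n=6: reaches L-position 1 → W
n=7: reaches L-position 1 → W
n=8: only reaches 6(W), 5(W), 3(W), 2(W), all W → L
n=9: only reaches 7(W), 6(W), 4(W), 3(W), all W → L
n=10: reaches L-position 8 → W
n=11: reaches L-position 9 → W
n=12: reaches L-position 9 → W
n=13: reaches L-position 8 → W
n=14: reaches L-position 9 → W
n=15: reaches L-position 9 → W
n=16: only reaches 14(W), 13(W), 11(W), 10(W), all W → L
n=17: only reaches 15(W), 14(W), 12(W), 11(W), all W → L
n=18: reaches L-position 16 → W
n=19: reaches L-position 17 → W
n=20: reaches L-position 17 → W
n=21: reaches L-position 16 → W
n=22: reaches L-position 17 → W
n=23: reaches L-position 17 → W
n=24: only reaches 22(W), 21(W), 19(W), 18(W), all W → L
n=25: only reaches 23(W), 22(W), 20(W), 19(W), all W → L
n=26: reaches L-position 24 → W
n=27: reaches L-position 25 → W
n=28: reaches L-position 25 → W
n=29: reaches L-position 24 → W
n=30: reaches L-position 25 → W
n=31: reaches L-position 25 → W
n=32: only reaches 30(W), 29(W), 27(W), 26(W), all W → L
n=33: only reaches 31(W), 30(W), 28(W), 27(W), all W → L
L entries with 0 ≤ n ≤ 33: n = 0, 1, 8, 9, 16, 17, 24, 25, 32, 33; that makes 10.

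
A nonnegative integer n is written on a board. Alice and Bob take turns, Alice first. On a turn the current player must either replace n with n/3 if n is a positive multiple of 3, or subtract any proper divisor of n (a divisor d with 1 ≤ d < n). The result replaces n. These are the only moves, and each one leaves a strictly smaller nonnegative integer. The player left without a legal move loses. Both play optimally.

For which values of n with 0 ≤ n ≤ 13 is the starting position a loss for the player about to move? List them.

Positions with no move are L. A position that does have a move is losing for the player to move precisely when every available move leads to a winning position for the opponent. Fill in the labels:
n=0: no move → L
n=1: no move → L
n=2: can move to 1, which is L ⇒ W
n=3: can move to 1, which is L ⇒ W
n=4: moves to 2(W), 3(W); every one is W ⇒ L
n=5: can move to 4, which is L ⇒ W
n=6: can move to 4, which is L ⇒ W
n=7: the only move is to 6(W), a W ⇒ L
n=8: can move to 4, which is L ⇒ W
n=9: moves to 3(W), 6(W), 8(W); every one is W ⇒ L
n=10: can move to 9, which is L ⇒ W
n=11: the only move is to 10(W), a W ⇒ L
n=12: can move to 4, which is L ⇒ W
n=13: the only move is to 12(W), a W ⇒ L
Reading off the rows marked L gives the requested list; there are 7 such values of n.

0, 1, 4, 7, 9, 11, 13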